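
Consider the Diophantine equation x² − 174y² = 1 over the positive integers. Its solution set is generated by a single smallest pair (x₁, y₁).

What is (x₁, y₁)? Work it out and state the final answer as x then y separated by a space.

d=174: √d = [13; 5,4,5,26] (ℓ=4, even), read p_3/q_3
a_0=13:  p_0=13·1+0=13,  q_0=13·0+1=1
a_1=5:  p_1=5·13+1=66,  q_1=5·1+0=5
a_2=4:  p_2=4·66+13=277,  q_2=4·5+1=21
a_3=5:  p_3=5·277+66=1451,  q_3=5·21+5=110
fundamental: x₁=1451, y₁=110  (since 2105401 − 174·12100 = 1)

1451 110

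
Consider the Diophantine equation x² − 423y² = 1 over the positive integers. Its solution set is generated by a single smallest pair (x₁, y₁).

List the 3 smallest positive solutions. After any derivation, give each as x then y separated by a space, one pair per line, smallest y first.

4607 224
42448897 2063936
391124132351 19017106080

√423 → a₀=20, period (1,1,3,4,3,1,1,40); ℓ=8 even so k=7
k=0  a_k=20  p_k/q_k = 20/1
…
k=6  a_k=1  p_k/q_k = 2612/127
k=7  a_k=1  p_k/q_k = 4607/224
(x₁, y₁) = (4607, 224);  4607² − 423·224² = 1 ✓
(x_2, y_2) = (4607·4607 + 423·224·224, 4607·224 + 224·4607) = (42448897, 2063936)
(x_3, y_3) = (4607·42448897 + 423·224·2063936, 4607·2063936 + 224·42448897) = (391124132351, 19017106080)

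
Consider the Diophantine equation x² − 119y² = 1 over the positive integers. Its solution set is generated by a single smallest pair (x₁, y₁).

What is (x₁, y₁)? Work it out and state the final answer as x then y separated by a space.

√119 = [10; 1,9,1,20, …], period ℓ=4 (even) → k=3
k=0  a_k=10  p_k/q_k = 10/1
…
k=2  a_k=9  p_k/q_k = 109/10
k=3  a_k=1  p_k/q_k = 120/11
(x₁, y₁) = (120, 11);  120² − 119·11² = 1 ✓

120 11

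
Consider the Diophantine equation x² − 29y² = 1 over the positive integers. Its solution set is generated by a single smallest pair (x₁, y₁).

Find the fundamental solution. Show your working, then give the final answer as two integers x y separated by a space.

9801 1820

d=29: √d = [5; 2,1,1,2,10] (ℓ=5, odd), read p_9/q_9
a_0=5:  p_0=5·1+0=5,  q_0=5·0+1=1
a_1=2:  p_1=2·5+1=11,  q_1=2·1+0=2
a_2=1:  p_2=1·11+5=16,  q_2=1·2+1=3
a_3=1:  p_3=1·16+11=27,  q_3=1·3+2=5
a_4=2:  p_4=2·27+16=70,  q_4=2·5+3=13
a_5=10:  p_5=10·70+27=727,  q_5=10·13+5=135
…
a_7=1:  p_7=1·1524+727=2251,  q_7=1·283+135=418
a_8=1:  p_8=1·2251+1524=3775,  q_8=1·418+283=701
a_9=2:  p_9=2·3775+2251=9801,  q_9=2·701+418=1820
fundamental: x₁=9801, y₁=1820  (since 96059601 − 29·3312400 = 1)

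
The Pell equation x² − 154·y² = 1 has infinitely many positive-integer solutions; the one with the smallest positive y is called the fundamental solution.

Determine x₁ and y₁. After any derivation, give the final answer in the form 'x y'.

√154 = [12; 2,2,3,1,2,1,3,2,2,24, …], period ℓ=10 (even) → k=9
k=0  a_k=12  p_k/q_k = 12/1
…
k=3  a_k=3  p_k/q_k = 211/17
k=4  a_k=1  p_k/q_k = 273/22
k=5  a_k=2  p_k/q_k = 757/61
k=6  a_k=1  p_k/q_k = 1030/83
k=7  a_k=3  p_k/q_k = 3847/310
k=8  a_k=2  p_k/q_k = 8724/703
k=9  a_k=2  p_k/q_k = 21295/1716
fundamental: x₁=21295, y₁=1716  (since 453477025 − 154·2944656 = 1)

21295 1716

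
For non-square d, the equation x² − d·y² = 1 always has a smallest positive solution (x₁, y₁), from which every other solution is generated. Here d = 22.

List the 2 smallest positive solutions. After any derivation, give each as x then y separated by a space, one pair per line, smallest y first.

d=22: √d = [4; 1,2,4,2,1,8] (ℓ=6, even), read p_5/q_5
step 0: (4, 1)  from 4·(1,0) + (0,1)
step 1: (5, 1)  from 1·(4,1) + (1,0)
step 2: (14, 3)  from 2·(5,1) + (4,1)
…
step 4: (136, 29)  from 2·(61,13) + (14,3)
step 5: (197, 42)  from 1·(136,29) + (61,13)
→ (197, 42).  Check: 197²=38809, 22·42²=38808, difference 1.
n=2: (197,42)∘(197,42) = (197·197+22·42·42, 197·42+42·197) = (77617,16548)

197 42
77617 16548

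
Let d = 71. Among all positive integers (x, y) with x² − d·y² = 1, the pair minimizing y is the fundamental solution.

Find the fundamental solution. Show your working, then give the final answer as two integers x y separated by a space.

3480 413

√71 = [8; 2,2,1,7,1,2,2,16, …], period ℓ=8 (even) → k=7
a_0=8:  p_0=8·1+0=8,  q_0=8·0+1=1
a_1=2:  p_1=2·8+1=17,  q_1=2·1+0=2
…
a_3=1:  p_3=1·42+17=59,  q_3=1·5+2=7
a_4=7:  p_4=7·59+42=455,  q_4=7·7+5=54
a_5=1:  p_5=1·455+59=514,  q_5=1·54+7=61
a_6=2:  p_6=2·514+455=1483,  q_6=2·61+54=176
a_7=2:  p_7=2·1483+514=3480,  q_7=2·176+61=413
(x₁, y₁) = (3480, 413);  3480² − 71·413² = 1 ✓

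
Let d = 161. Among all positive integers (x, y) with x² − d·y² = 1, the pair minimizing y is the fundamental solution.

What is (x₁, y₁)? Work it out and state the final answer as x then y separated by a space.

√161 → a₀=12, period (1,2,4,1,2,1,4,2,1,24); ℓ=10 even so k=9
i=0: a=12 ⇒ p=12, q=1
i=1: a=1 ⇒ p=13, q=1
i=2: a=2 ⇒ p=38, q=3
i=3: a=4 ⇒ p=165, q=13
i=4: a=1 ⇒ p=203, q=16
i=5: a=2 ⇒ p=571, q=45
i=6: a=1 ⇒ p=774, q=61
i=7: a=4 ⇒ p=3667, q=289
i=8: a=2 ⇒ p=8108, q=639
i=9: a=1 ⇒ p=11775, q=928
(x₁, y₁) = (11775, 928);  11775² − 161·928² = 1 ✓

11775 928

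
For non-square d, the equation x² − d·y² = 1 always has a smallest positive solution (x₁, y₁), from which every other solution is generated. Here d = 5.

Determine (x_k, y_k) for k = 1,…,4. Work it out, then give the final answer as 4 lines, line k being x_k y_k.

√5 = [2; 4, …], period ℓ=1 (odd) → k=1
i=0: a=2 ⇒ p=2, q=1
i=1: a=4 ⇒ p=9, q=4
→ (9, 4).  Check: 9²=81, 5·4²=80, difference 1.
k=2:  x_2 = 9·9+5·4·4 = 161,  y_2 = 9·4+4·9 = 72
k=3:  x_3 = 9·161+5·4·72 = 2889,  y_3 = 9·72+4·161 = 1292
k=4:  x_4 = 9·2889+5·4·1292 = 51841,  y_4 = 9·1292+4·2889 = 23184

9 4
161 72
2889 1292
51841 23184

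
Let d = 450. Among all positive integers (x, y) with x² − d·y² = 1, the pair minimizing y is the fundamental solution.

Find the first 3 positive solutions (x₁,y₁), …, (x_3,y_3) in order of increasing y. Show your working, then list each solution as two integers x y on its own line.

19601 924
768398401 36222648
30122754096401 1420000245972

[21; 4,1,2,4,2,1,4,42] for √450; ℓ=8 ⇒ convergent index 7
step 0: (21, 1)  from 21·(1,0) + (0,1)
step 1: (85, 4)  from 4·(21,1) + (1,0)
step 2: (106, 5)  from 1·(85,4) + (21,1)
step 3: (297, 14)  from 2·(106,5) + (85,4)
step 4: (1294, 61)  from 4·(297,14) + (106,5)
…
step 6: (4179, 197)  from 1·(2885,136) + (1294,61)
step 7: (19601, 924)  from 4·(4179,197) + (2885,136)
→ (19601, 924).  Check: 19601²=384199201, 450·924²=384199200, difference 1.
n=2: (19601,924)∘(19601,924) = (19601·19601+450·924·924, 19601·924+924·19601) = (768398401,36222648)
n=3: (768398401,36222648)∘(19601,924) = (19601·768398401+450·924·36222648, 19601·36222648+924·768398401) = (30122754096401,1420000245972)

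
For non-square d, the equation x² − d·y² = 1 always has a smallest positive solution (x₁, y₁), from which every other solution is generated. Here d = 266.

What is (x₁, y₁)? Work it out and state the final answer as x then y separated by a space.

d=266: √d = [16; 3,4,3,32] (ℓ=4, even), read p_3/q_3
a_0=16:  p_0=16·1+0=16,  q_0=16·0+1=1
a_1=3:  p_1=3·16+1=49,  q_1=3·1+0=3
a_2=4:  p_2=4·49+16=212,  q_2=4·3+1=13
a_3=3:  p_3=3·212+49=685,  q_3=3·13+3=42
(x₁, y₁) = (685, 42);  685² − 266·42² = 1 ✓

685 42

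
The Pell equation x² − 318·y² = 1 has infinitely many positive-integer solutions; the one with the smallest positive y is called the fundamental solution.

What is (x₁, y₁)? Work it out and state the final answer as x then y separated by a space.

107 6

d=318: √d = [17; 1,4,1,34] (ℓ=4, even), read p_3/q_3
i=0: a=17 ⇒ p=17, q=1
i=1: a=1 ⇒ p=18, q=1
i=2: a=4 ⇒ p=89, q=5
i=3: a=1 ⇒ p=107, q=6
→ (107, 6).  Check: 107²=11449, 318·6²=11448, difference 1.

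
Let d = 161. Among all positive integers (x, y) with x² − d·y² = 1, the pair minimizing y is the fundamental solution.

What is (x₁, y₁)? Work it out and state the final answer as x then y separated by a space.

11775 928

√161 → a₀=12, period (1,2,4,1,2,1,4,2,1,24); ℓ=10 even so k=9
k=0  a_k=12  p_k/q_k = 12/1
…
k=3  a_k=4  p_k/q_k = 165/13
…
k=5  a_k=2  p_k/q_k = 571/45
…
k=8  a_k=2  p_k/q_k = 8108/639
k=9  a_k=1  p_k/q_k = 11775/928
fundamental: x₁=11775, y₁=928  (since 138650625 − 161·861184 = 1)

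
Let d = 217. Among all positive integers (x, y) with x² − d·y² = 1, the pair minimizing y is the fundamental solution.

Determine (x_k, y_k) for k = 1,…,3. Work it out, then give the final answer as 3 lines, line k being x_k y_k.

d=217: √d = [14; 1,2,1,2,1,…,2,1,28] (ℓ=16, even), read p_15/q_15
a_0=14:  p_0=14·1+0=14,  q_0=14·0+1=1
…
a_2=2:  p_2=2·15+14=44,  q_2=2·1+1=3
a_3=1:  p_3=1·44+15=59,  q_3=1·3+1=4
a_4=2:  p_4=2·59+44=162,  q_4=2·4+3=11
a_5=1:  p_5=1·162+59=221,  q_5=1·11+4=15
a_6=1:  p_6=1·221+162=383,  q_6=1·15+11=26
a_7=9:  p_7=9·383+221=3668,  q_7=9·26+15=249
a_8=4:  p_8=4·3668+383=15055,  q_8=4·249+26=1022
…
a_10=1:  p_10=1·139163+15055=154218,  q_10=1·9447+1022=10469
…
a_12=2:  p_12=2·293381+154218=740980,  q_12=2·19916+10469=50301
a_13=1:  p_13=1·740980+293381=1034361,  q_13=1·50301+19916=70217
a_14=2:  p_14=2·1034361+740980=2809702,  q_14=2·70217+50301=190735
a_15=1:  p_15=1·2809702+1034361=3844063,  q_15=1·190735+70217=260952
(x₁, y₁) = (3844063, 260952);  3844063² − 217·260952² = 1 ✓
k=2:  x_2 = 3844063·3844063+217·260952·260952 = 29553640695937,  y_2 = 3844063·260952+260952·3844063 = 2006231855952
k=3:  x_3 = 3844063·29553640695937+217·260952·2006231855952 = 227212113429087499999,  y_3 = 3844063·2006231855952+260952·29553640695937 = 15424163293772565000

3844063 260952
29553640695937 2006231855952
227212113429087499999 15424163293772565000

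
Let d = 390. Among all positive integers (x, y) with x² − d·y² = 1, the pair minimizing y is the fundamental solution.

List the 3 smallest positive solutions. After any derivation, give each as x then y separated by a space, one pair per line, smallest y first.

79 4
12481 632
1971919 99852

√390 = [19; 1,2,1,38, …], period ℓ=4 (even) → k=3
step 0: (19, 1)  from 19·(1,0) + (0,1)
step 1: (20, 1)  from 1·(19,1) + (1,0)
step 2: (59, 3)  from 2·(20,1) + (19,1)
step 3: (79, 4)  from 1·(59,3) + (20,1)
fundamental: x₁=79, y₁=4  (since 6241 − 390·16 = 1)
n=2: (79,4)∘(79,4) = (79·79+390·4·4, 79·4+4·79) = (12481,632)
n=3: (12481,632)∘(79,4) = (79·12481+390·4·632, 79·632+4·12481) = (1971919,99852)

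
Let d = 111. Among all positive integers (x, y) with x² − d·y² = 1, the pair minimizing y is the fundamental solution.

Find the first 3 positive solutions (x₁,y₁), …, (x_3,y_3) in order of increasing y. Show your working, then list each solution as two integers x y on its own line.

295 28
174049 16520
102688615 9746772

√111 → a₀=10, period (1,1,6,1,1,20); ℓ=6 even so k=5
step 0: (10, 1)  from 10·(1,0) + (0,1)
step 1: (11, 1)  from 1·(10,1) + (1,0)
step 2: (21, 2)  from 1·(11,1) + (10,1)
…
step 4: (158, 15)  from 1·(137,13) + (21,2)
step 5: (295, 28)  from 1·(158,15) + (137,13)
fundamental: x₁=295, y₁=28  (since 87025 − 111·784 = 1)
(295+28√111)^2 = 174049 + 16520√111
(295+28√111)^3 = 102688615 + 9746772√111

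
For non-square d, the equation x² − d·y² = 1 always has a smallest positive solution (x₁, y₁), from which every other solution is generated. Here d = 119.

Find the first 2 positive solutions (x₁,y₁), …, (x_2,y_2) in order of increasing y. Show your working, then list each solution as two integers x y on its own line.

d=119: √d = [10; 1,9,1,20] (ℓ=4, even), read p_3/q_3
step 0: (10, 1)  from 10·(1,0) + (0,1)
…
step 2: (109, 10)  from 9·(11,1) + (10,1)
step 3: (120, 11)  from 1·(109,10) + (11,1)
fundamental: x₁=120, y₁=11  (since 14400 − 119·121 = 1)
(120+11√119)^2 = 28799 + 2640√119

120 11
28799 2640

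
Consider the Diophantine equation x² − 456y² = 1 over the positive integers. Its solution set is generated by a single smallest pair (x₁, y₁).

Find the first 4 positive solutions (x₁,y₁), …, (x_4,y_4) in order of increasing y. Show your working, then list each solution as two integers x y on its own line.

1025 48
2101249 98400
4307559425 201719952
8830494720001 413525803200

[21; 2,1,4,1,2,42] for √456; ℓ=6 ⇒ convergent index 5
k=0  a_k=21  p_k/q_k = 21/1
k=1  a_k=2  p_k/q_k = 43/2
…
k=4  a_k=1  p_k/q_k = 363/17
k=5  a_k=2  p_k/q_k = 1025/48
fundamental: x₁=1025, y₁=48  (since 1050625 − 456·2304 = 1)
k=2:  x_2 = 1025·1025+456·48·48 = 2101249,  y_2 = 1025·48+48·1025 = 98400
k=3:  x_3 = 1025·2101249+456·48·98400 = 4307559425,  y_3 = 1025·98400+48·2101249 = 201719952
k=4:  x_4 = 1025·4307559425+456·48·201719952 = 8830494720001,  y_4 = 1025·201719952+48·4307559425 = 413525803200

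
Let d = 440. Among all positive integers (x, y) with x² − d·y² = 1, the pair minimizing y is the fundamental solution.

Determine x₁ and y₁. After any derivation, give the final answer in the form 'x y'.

d=440: √d = [20; 1,40] (ℓ=2, even), read p_1/q_1
step 0: (20, 1)  from 20·(1,0) + (0,1)
step 1: (21, 1)  from 1·(20,1) + (1,0)
fundamental: x₁=21, y₁=1  (since 441 − 440·1 = 1)

21 1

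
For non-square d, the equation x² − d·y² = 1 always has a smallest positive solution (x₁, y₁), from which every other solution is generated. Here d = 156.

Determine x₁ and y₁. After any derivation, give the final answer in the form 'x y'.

d=156: √d = [12; 2,24] (ℓ=2, even), read p_1/q_1
k=0  a_k=12  p_k/q_k = 12/1
k=1  a_k=2  p_k/q_k = 25/2
(x₁, y₁) = (25, 2);  25² − 156·2² = 1 ✓

25 2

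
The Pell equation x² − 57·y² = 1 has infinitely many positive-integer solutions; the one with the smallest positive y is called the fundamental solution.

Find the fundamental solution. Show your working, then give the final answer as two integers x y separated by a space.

151 20

d=57: √d = [7; 1,1,4,1,1,14] (ℓ=6, even), read p_5/q_5
i=0: a=7 ⇒ p=7, q=1
…
i=3: a=4 ⇒ p=68, q=9
i=4: a=1 ⇒ p=83, q=11
i=5: a=1 ⇒ p=151, q=20
→ (151, 20).  Check: 151²=22801, 57·20²=22800, difference 1.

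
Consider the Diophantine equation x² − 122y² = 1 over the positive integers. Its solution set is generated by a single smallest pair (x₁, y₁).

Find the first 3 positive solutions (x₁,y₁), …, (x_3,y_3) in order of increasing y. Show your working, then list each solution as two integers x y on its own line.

[11; 22] for √122; ℓ=1 ⇒ convergent index 1
i=0: a=11 ⇒ p=11, q=1
i=1: a=22 ⇒ p=243, q=22
→ (243, 22).  Check: 243²=59049, 122·22²=59048, difference 1.
k=2:  x_2 = 243·243+122·22·22 = 118097,  y_2 = 243·22+22·243 = 10692
k=3:  x_3 = 243·118097+122·22·10692 = 57394899,  y_3 = 243·10692+22·118097 = 5196290

243 22
118097 10692
57394899 5196290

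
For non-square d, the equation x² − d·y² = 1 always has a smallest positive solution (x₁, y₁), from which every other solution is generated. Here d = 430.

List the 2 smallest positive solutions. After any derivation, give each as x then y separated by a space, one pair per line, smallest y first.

[20; 1,2,1,3,1,…,2,1,40] for √430; ℓ=14 ⇒ convergent index 13
a_0=20:  p_0=20·1+0=20,  q_0=20·0+1=1
…
a_4=3:  p_4=3·83+62=311,  q_4=3·4+3=15
a_5=1:  p_5=1·311+83=394,  q_5=1·15+4=19
…
a_10=3:  p_10=3·155233+133439=599138,  q_10=3·7486+6435=28893
…
a_12=2:  p_12=2·754371+599138=2107880,  q_12=2·36379+28893=101651
a_13=1:  p_13=1·2107880+754371=2862251,  q_13=1·101651+36379=138030
(x₁, y₁) = (2862251, 138030);  2862251² − 430·138030² = 1 ✓
(2862251+138030√430)^2 = 16384961574001 + 790153011060√430

2862251 138030
16384961574001 790153011060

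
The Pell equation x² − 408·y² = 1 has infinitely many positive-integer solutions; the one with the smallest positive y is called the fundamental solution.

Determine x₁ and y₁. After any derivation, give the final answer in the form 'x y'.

101 5

d=408: √d = [20; 5,40] (ℓ=2, even), read p_1/q_1
a_0=20:  p_0=20·1+0=20,  q_0=20·0+1=1
a_1=5:  p_1=5·20+1=101,  q_1=5·1+0=5
(x₁, y₁) = (101, 5);  101² − 408·5² = 1 ✓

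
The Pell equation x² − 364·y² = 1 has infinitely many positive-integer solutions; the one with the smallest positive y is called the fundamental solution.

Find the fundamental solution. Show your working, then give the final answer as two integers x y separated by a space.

4954951 259710

d=364: √d = [19; 12,1,2,3,1,8,1,3,2,1,12,38] (ℓ=12, even), read p_11/q_11
i=0: a=19 ⇒ p=19, q=1
i=1: a=12 ⇒ p=229, q=12
…
i=3: a=2 ⇒ p=725, q=38
i=4: a=3 ⇒ p=2423, q=127
i=5: a=1 ⇒ p=3148, q=165
i=6: a=8 ⇒ p=27607, q=1447
i=7: a=1 ⇒ p=30755, q=1612
i=8: a=3 ⇒ p=119872, q=6283
i=9: a=2 ⇒ p=270499, q=14178
i=10: a=1 ⇒ p=390371, q=20461
i=11: a=12 ⇒ p=4954951, q=259710
fundamental: x₁=4954951, y₁=259710  (since 24551539412401 − 364·67449284100 = 1)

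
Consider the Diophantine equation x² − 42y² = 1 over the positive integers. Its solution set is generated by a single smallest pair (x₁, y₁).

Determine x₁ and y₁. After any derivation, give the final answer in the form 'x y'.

13 2

d=42: √d = [6; 2,12] (ℓ=2, even), read p_1/q_1
step 0: (6, 1)  from 6·(1,0) + (0,1)
step 1: (13, 2)  from 2·(6,1) + (1,0)
(x₁, y₁) = (13, 2);  13² − 42·2² = 1 ✓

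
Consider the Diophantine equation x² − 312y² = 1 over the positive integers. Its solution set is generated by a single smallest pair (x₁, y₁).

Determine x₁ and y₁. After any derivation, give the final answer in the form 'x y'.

d=312: √d = [17; 1,1,1,34] (ℓ=4, even), read p_3/q_3
k=0  a_k=17  p_k/q_k = 17/1
k=1  a_k=1  p_k/q_k = 18/1
k=2  a_k=1  p_k/q_k = 35/2
k=3  a_k=1  p_k/q_k = 53/3
(x₁, y₁) = (53, 3);  53² − 312·3² = 1 ✓

53 3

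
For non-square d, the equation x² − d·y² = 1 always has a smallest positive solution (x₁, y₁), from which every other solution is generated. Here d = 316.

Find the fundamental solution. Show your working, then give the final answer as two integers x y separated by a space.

√316 → a₀=17, period (1,3,2,8,2,3,1,34); ℓ=8 even so k=7
step 0: (17, 1)  from 17·(1,0) + (0,1)
…
step 5: (2862, 161)  from 2·(1351,76) + (160,9)
step 6: (9937, 559)  from 3·(2862,161) + (1351,76)
step 7: (12799, 720)  from 1·(9937,559) + (2862,161)
fundamental: x₁=12799, y₁=720  (since 163814401 − 316·518400 = 1)

12799 720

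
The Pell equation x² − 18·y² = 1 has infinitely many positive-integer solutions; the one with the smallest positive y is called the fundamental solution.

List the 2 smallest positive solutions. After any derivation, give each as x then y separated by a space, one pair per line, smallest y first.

d=18: √d = [4; 4,8] (ℓ=2, even), read p_1/q_1
a_0=4:  p_0=4·1+0=4,  q_0=4·0+1=1
a_1=4:  p_1=4·4+1=17,  q_1=4·1+0=4
fundamental: x₁=17, y₁=4  (since 289 − 18·16 = 1)
k=2:  x_2 = 17·17+18·4·4 = 577,  y_2 = 17·4+4·17 = 136

17 4
577 136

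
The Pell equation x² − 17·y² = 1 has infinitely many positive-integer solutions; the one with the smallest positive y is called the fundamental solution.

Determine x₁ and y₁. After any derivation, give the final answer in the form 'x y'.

√17 = [4; 8, …], period ℓ=1 (odd) → k=1
a_0=4:  p_0=4·1+0=4,  q_0=4·0+1=1
a_1=8:  p_1=8·4+1=33,  q_1=8·1+0=8
fundamental: x₁=33, y₁=8  (since 1089 − 17·64 = 1)

33 8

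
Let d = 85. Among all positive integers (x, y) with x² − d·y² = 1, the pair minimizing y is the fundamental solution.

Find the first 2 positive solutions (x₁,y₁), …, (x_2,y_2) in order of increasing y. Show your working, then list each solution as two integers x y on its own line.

d=85: √d = [9; 4,1,1,4,18] (ℓ=5, odd), read p_9/q_9
i=0: a=9 ⇒ p=9, q=1
…
i=2: a=1 ⇒ p=46, q=5
…
i=4: a=4 ⇒ p=378, q=41
i=5: a=18 ⇒ p=6887, q=747
i=6: a=4 ⇒ p=27926, q=3029
…
i=8: a=1 ⇒ p=62739, q=6805
i=9: a=4 ⇒ p=285769, q=30996
→ (285769, 30996).  Check: 285769²=81663921361, 85·30996²=81663921360, difference 1.
(x_2, y_2) = (285769·285769 + 85·30996·30996, 285769·30996 + 30996·285769) = (163327842721, 17715391848)

285769 30996
163327842721 17715391848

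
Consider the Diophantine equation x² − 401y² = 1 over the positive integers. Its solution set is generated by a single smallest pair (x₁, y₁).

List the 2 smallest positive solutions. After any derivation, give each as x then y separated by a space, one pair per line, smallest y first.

d=401: √d = [20; 40] (ℓ=1, odd), read p_1/q_1
a_0=20:  p_0=20·1+0=20,  q_0=20·0+1=1
a_1=40:  p_1=40·20+1=801,  q_1=40·1+0=40
(x₁, y₁) = (801, 40);  801² − 401·40² = 1 ✓
(x_2, y_2) = (801·801 + 401·40·40, 801·40 + 40·801) = (1283201, 64080)

801 40
1283201 64080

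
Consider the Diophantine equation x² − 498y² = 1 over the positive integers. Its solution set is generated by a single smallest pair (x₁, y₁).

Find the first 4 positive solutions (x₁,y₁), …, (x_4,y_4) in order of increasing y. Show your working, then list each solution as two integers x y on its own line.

179777 8056
64639539457 2896567024
23241404969742401 1041472259739240
8356540122426119709697 374465516875386131936

√498 = [22; 3,6,22,6,3,44, …], period ℓ=6 (even) → k=5
k=0  a_k=22  p_k/q_k = 22/1
…
k=4  a_k=6  p_k/q_k = 56794/2545
k=5  a_k=3  p_k/q_k = 179777/8056
fundamental: x₁=179777, y₁=8056  (since 32319769729 − 498·64899136 = 1)
(x_2, y_2) = (179777·179777 + 498·8056·8056, 179777·8056 + 8056·179777) = (64639539457, 2896567024)
(x_3, y_3) = (179777·64639539457 + 498·8056·2896567024, 179777·2896567024 + 8056·64639539457) = (23241404969742401, 1041472259739240)
(x_4, y_4) = (179777·23241404969742401 + 498·8056·1041472259739240, 179777·1041472259739240 + 8056·23241404969742401) = (8356540122426119709697, 374465516875386131936)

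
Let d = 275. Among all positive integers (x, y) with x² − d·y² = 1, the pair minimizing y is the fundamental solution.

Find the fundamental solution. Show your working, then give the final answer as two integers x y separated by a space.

199 12

√275 = [16; 1,1,2,1,1,32, …], period ℓ=6 (even) → k=5
a_0=16:  p_0=16·1+0=16,  q_0=16·0+1=1
a_1=1:  p_1=1·16+1=17,  q_1=1·1+0=1
…
a_3=2:  p_3=2·33+17=83,  q_3=2·2+1=5
a_4=1:  p_4=1·83+33=116,  q_4=1·5+2=7
a_5=1:  p_5=1·116+83=199,  q_5=1·7+5=12
fundamental: x₁=199, y₁=12  (since 39601 − 275·144 = 1)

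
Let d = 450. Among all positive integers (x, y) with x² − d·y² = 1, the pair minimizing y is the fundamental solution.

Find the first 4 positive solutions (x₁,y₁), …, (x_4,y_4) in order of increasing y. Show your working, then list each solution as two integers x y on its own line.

19601 924
768398401 36222648
30122754096401 1420000245972
1180872205318713601 55666849606371696

√450 = [21; 4,1,2,4,2,1,4,42, …], period ℓ=8 (even) → k=7
step 0: (21, 1)  from 21·(1,0) + (0,1)
…
step 2: (106, 5)  from 1·(85,4) + (21,1)
…
step 4: (1294, 61)  from 4·(297,14) + (106,5)
step 5: (2885, 136)  from 2·(1294,61) + (297,14)
step 6: (4179, 197)  from 1·(2885,136) + (1294,61)
step 7: (19601, 924)  from 4·(4179,197) + (2885,136)
fundamental: x₁=19601, y₁=924  (since 384199201 − 450·853776 = 1)
(19601+924√450)^2 = 768398401 + 36222648√450
(19601+924√450)^3 = 30122754096401 + 1420000245972√450
(19601+924√450)^4 = 1180872205318713601 + 55666849606371696√450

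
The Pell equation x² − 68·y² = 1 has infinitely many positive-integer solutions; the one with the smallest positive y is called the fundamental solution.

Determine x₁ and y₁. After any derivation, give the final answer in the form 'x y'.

33 4

√68 = [8; 4,16, …], period ℓ=2 (even) → k=1
k=0  a_k=8  p_k/q_k = 8/1
k=1  a_k=4  p_k/q_k = 33/4
fundamental: x₁=33, y₁=4  (since 1089 − 68·16 = 1)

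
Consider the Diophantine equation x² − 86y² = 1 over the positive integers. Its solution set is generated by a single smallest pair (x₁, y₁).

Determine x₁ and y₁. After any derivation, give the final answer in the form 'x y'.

10405 1122

√86 = [9; 3,1,1,1,8,1,1,1,3,18, …], period ℓ=10 (even) → k=9
i=0: a=9 ⇒ p=9, q=1
…
i=3: a=1 ⇒ p=65, q=7
i=4: a=1 ⇒ p=102, q=11
i=5: a=8 ⇒ p=881, q=95
…
i=7: a=1 ⇒ p=1864, q=201
i=8: a=1 ⇒ p=2847, q=307
i=9: a=3 ⇒ p=10405, q=1122
(x₁, y₁) = (10405, 1122);  10405² − 86·1122² = 1 ✓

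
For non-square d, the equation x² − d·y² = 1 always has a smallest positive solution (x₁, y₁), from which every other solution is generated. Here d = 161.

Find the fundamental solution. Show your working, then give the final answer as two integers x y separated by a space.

11775 928

√161 → a₀=12, period (1,2,4,1,2,1,4,2,1,24); ℓ=10 even so k=9
a_0=12:  p_0=12·1+0=12,  q_0=12·0+1=1
a_1=1:  p_1=1·12+1=13,  q_1=1·1+0=1
a_2=2:  p_2=2·13+12=38,  q_2=2·1+1=3
a_3=4:  p_3=4·38+13=165,  q_3=4·3+1=13
…
a_5=2:  p_5=2·203+165=571,  q_5=2·16+13=45
a_6=1:  p_6=1·571+203=774,  q_6=1·45+16=61
a_7=4:  p_7=4·774+571=3667,  q_7=4·61+45=289
a_8=2:  p_8=2·3667+774=8108,  q_8=2·289+61=639
a_9=1:  p_9=1·8108+3667=11775,  q_9=1·639+289=928
→ (11775, 928).  Check: 11775²=138650625, 161·928²=138650624, difference 1.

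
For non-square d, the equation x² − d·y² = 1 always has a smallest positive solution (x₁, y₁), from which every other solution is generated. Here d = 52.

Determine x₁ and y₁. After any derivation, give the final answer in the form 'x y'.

[7; 4,1,2,1,4,14] for √52; ℓ=6 ⇒ convergent index 5
step 0: (7, 1)  from 7·(1,0) + (0,1)
step 1: (29, 4)  from 4·(7,1) + (1,0)
…
step 4: (137, 19)  from 1·(101,14) + (36,5)
step 5: (649, 90)  from 4·(137,19) + (101,14)
→ (649, 90).  Check: 649²=421201, 52·90²=421200, difference 1.

649 90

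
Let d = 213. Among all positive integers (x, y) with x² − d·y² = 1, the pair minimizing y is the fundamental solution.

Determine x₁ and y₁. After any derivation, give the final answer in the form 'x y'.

[14; 1,1,2,6,1,8,1,6,2,1,1,28] for √213; ℓ=12 ⇒ convergent index 11
a_0=14:  p_0=14·1+0=14,  q_0=14·0+1=1
a_1=1:  p_1=1·14+1=15,  q_1=1·1+0=1
…
a_10=1:  p_10=1·78825+36749=115574,  q_10=1·5401+2518=7919
a_11=1:  p_11=1·115574+78825=194399,  q_11=1·7919+5401=13320
fundamental: x₁=194399, y₁=13320  (since 37790971201 − 213·177422400 = 1)

194399 13320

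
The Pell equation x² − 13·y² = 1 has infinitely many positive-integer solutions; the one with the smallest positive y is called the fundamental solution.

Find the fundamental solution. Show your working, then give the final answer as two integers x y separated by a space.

649 180

√13 → a₀=3, period (1,1,1,1,6); ℓ=5 odd so k=9
a_0=3:  p_0=3·1+0=3,  q_0=3·0+1=1
a_1=1:  p_1=1·3+1=4,  q_1=1·1+0=1
a_2=1:  p_2=1·4+3=7,  q_2=1·1+1=2
…
a_8=1:  p_8=1·256+137=393,  q_8=1·71+38=109
a_9=1:  p_9=1·393+256=649,  q_9=1·109+71=180
(x₁, y₁) = (649, 180);  649² − 13·180² = 1 ✓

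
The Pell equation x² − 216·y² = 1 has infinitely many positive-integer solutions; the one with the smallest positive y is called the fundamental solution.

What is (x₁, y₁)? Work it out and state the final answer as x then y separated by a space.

√216 = [14; 1,2,3,2,1,28, …], period ℓ=6 (even) → k=5
k=0  a_k=14  p_k/q_k = 14/1
…
k=3  a_k=3  p_k/q_k = 147/10
k=4  a_k=2  p_k/q_k = 338/23
k=5  a_k=1  p_k/q_k = 485/33
(x₁, y₁) = (485, 33);  485² − 216·33² = 1 ✓

485 33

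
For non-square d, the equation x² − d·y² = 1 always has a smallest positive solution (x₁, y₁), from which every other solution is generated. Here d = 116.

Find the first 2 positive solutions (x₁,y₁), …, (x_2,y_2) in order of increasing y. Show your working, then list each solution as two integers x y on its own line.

d=116: √d = [10; 1,3,2,1,4,1,2,3,1,20] (ℓ=10, even), read p_9/q_9
k=0  a_k=10  p_k/q_k = 10/1
…
k=3  a_k=2  p_k/q_k = 97/9
…
k=5  a_k=4  p_k/q_k = 657/61
k=6  a_k=1  p_k/q_k = 797/74
…
k=8  a_k=3  p_k/q_k = 7550/701
k=9  a_k=1  p_k/q_k = 9801/910
(x₁, y₁) = (9801, 910);  9801² − 116·910² = 1 ✓
(x_2, y_2) = (9801·9801 + 116·910·910, 9801·910 + 910·9801) = (192119201, 17837820)

9801 910
192119201 17837820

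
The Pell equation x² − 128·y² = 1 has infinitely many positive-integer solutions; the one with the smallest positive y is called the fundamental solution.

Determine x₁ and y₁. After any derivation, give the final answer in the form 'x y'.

577 51

√128 → a₀=11, period (3,5,3,22); ℓ=4 even so k=3
i=0: a=11 ⇒ p=11, q=1
i=1: a=3 ⇒ p=34, q=3
i=2: a=5 ⇒ p=181, q=16
i=3: a=3 ⇒ p=577, q=51
→ (577, 51).  Check: 577²=332929, 128·51²=332928, difference 1.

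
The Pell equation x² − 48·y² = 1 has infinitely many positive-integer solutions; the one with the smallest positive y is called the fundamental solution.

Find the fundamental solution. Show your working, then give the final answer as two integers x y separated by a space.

7 1

[6; 1,12] for √48; ℓ=2 ⇒ convergent index 1
a_0=6:  p_0=6·1+0=6,  q_0=6·0+1=1
a_1=1:  p_1=1·6+1=7,  q_1=1·1+0=1
→ (7, 1).  Check: 7²=49, 48·1²=48, difference 1.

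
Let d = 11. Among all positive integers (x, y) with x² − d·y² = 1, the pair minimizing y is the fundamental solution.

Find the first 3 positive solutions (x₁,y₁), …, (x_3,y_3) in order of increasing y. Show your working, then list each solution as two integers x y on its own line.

10 3
199 60
3970 1197

d=11: √d = [3; 3,6] (ℓ=2, even), read p_1/q_1
i=0: a=3 ⇒ p=3, q=1
i=1: a=3 ⇒ p=10, q=3
→ (10, 3).  Check: 10²=100, 11·3²=99, difference 1.
(x_2, y_2) = (10·10 + 11·3·3, 10·3 + 3·10) = (199, 60)
(x_3, y_3) = (10·199 + 11·3·60, 10·60 + 3·199) = (3970, 1197)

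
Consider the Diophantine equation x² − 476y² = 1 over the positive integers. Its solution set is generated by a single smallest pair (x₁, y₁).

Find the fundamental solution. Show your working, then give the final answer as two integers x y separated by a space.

d=476: √d = [21; 1,4,2,10,2,4,1,42] (ℓ=8, even), read p_7/q_7
a_0=21:  p_0=21·1+0=21,  q_0=21·0+1=1
…
a_2=4:  p_2=4·22+21=109,  q_2=4·1+1=5
a_3=2:  p_3=2·109+22=240,  q_3=2·5+1=11
a_4=10:  p_4=10·240+109=2509,  q_4=10·11+5=115
…
a_6=4:  p_6=4·5258+2509=23541,  q_6=4·241+115=1079
a_7=1:  p_7=1·23541+5258=28799,  q_7=1·1079+241=1320
fundamental: x₁=28799, y₁=1320  (since 829382401 − 476·1742400 = 1)

28799 1320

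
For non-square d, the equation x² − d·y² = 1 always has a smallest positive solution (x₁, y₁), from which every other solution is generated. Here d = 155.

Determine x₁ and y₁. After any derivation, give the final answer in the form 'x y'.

249 20

√155 → a₀=12, period (2,4,2,24); ℓ=4 even so k=3
step 0: (12, 1)  from 12·(1,0) + (0,1)
step 1: (25, 2)  from 2·(12,1) + (1,0)
step 2: (112, 9)  from 4·(25,2) + (12,1)
step 3: (249, 20)  from 2·(112,9) + (25,2)
→ (249, 20).  Check: 249²=62001, 155·20²=62000, difference 1.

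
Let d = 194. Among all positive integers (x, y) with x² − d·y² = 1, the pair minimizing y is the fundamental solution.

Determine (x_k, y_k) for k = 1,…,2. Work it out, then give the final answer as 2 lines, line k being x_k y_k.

195 14
76049 5460

√194 → a₀=13, period (1,12,1,26); ℓ=4 even so k=3
i=0: a=13 ⇒ p=13, q=1
…
i=2: a=12 ⇒ p=181, q=13
i=3: a=1 ⇒ p=195, q=14
(x₁, y₁) = (195, 14);  195² − 194·14² = 1 ✓
n=2: (195,14)∘(195,14) = (195·195+194·14·14, 195·14+14·195) = (76049,5460)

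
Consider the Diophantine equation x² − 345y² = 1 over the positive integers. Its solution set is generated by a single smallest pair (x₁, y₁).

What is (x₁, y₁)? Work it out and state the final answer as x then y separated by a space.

6761 364

d=345: √d = [18; 1,1,2,1,6,1,2,1,1,36] (ℓ=10, even), read p_9/q_9
a_0=18:  p_0=18·1+0=18,  q_0=18·0+1=1
a_1=1:  p_1=1·18+1=19,  q_1=1·1+0=1
a_2=1:  p_2=1·19+18=37,  q_2=1·1+1=2
a_3=2:  p_3=2·37+19=93,  q_3=2·2+1=5
a_4=1:  p_4=1·93+37=130,  q_4=1·5+2=7
a_5=6:  p_5=6·130+93=873,  q_5=6·7+5=47
a_6=1:  p_6=1·873+130=1003,  q_6=1·47+7=54
a_7=2:  p_7=2·1003+873=2879,  q_7=2·54+47=155
a_8=1:  p_8=1·2879+1003=3882,  q_8=1·155+54=209
a_9=1:  p_9=1·3882+2879=6761,  q_9=1·209+155=364
fundamental: x₁=6761, y₁=364  (since 45711121 − 345·132496 = 1)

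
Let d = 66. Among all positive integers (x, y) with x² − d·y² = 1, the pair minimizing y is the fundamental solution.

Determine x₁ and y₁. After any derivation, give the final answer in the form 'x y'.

[8; 8,16] for √66; ℓ=2 ⇒ convergent index 1
k=0  a_k=8  p_k/q_k = 8/1
k=1  a_k=8  p_k/q_k = 65/8
fundamental: x₁=65, y₁=8  (since 4225 − 66·64 = 1)

65 8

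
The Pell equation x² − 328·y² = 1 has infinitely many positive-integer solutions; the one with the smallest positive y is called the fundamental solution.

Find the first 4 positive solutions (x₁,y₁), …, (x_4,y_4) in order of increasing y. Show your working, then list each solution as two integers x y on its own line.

163 9
53137 2934
17322499 956475
5647081537 311807916

d=328: √d = [18; 9,36] (ℓ=2, even), read p_1/q_1
i=0: a=18 ⇒ p=18, q=1
i=1: a=9 ⇒ p=163, q=9
fundamental: x₁=163, y₁=9  (since 26569 − 328·81 = 1)
k=2:  x_2 = 163·163+328·9·9 = 53137,  y_2 = 163·9+9·163 = 2934
k=3:  x_3 = 163·53137+328·9·2934 = 17322499,  y_3 = 163·2934+9·53137 = 956475
k=4:  x_4 = 163·17322499+328·9·956475 = 5647081537,  y_4 = 163·956475+9·17322499 = 311807916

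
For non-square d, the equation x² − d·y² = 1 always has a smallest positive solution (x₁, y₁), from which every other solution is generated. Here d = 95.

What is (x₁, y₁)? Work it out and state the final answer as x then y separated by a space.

√95 → a₀=9, period (1,2,1,18); ℓ=4 even so k=3
a_0=9:  p_0=9·1+0=9,  q_0=9·0+1=1
a_1=1:  p_1=1·9+1=10,  q_1=1·1+0=1
a_2=2:  p_2=2·10+9=29,  q_2=2·1+1=3
a_3=1:  p_3=1·29+10=39,  q_3=1·3+1=4
(x₁, y₁) = (39, 4);  39² − 95·4² = 1 ✓

39 4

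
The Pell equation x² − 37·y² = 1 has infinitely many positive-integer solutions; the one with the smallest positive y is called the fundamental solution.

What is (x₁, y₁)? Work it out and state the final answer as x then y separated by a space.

d=37: √d = [6; 12] (ℓ=1, odd), read p_1/q_1
k=0  a_k=6  p_k/q_k = 6/1
k=1  a_k=12  p_k/q_k = 73/12
fundamental: x₁=73, y₁=12  (since 5329 − 37·144 = 1)

73 12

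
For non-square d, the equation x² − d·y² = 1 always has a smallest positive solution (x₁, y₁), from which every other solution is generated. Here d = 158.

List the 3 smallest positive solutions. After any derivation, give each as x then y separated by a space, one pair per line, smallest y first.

[12; 1,1,3,12,3,1,1,24] for √158; ℓ=8 ⇒ convergent index 7
i=0: a=12 ⇒ p=12, q=1
i=1: a=1 ⇒ p=13, q=1
i=2: a=1 ⇒ p=25, q=2
i=3: a=3 ⇒ p=88, q=7
…
i=5: a=3 ⇒ p=3331, q=265
i=6: a=1 ⇒ p=4412, q=351
i=7: a=1 ⇒ p=7743, q=616
(x₁, y₁) = (7743, 616);  7743² − 158·616² = 1 ✓
(7743+616√158)^2 = 119908097 + 9539376√158
(7743+616√158)^3 = 1856896782399 + 147726776120√158

7743 616
119908097 9539376
1856896782399 147726776120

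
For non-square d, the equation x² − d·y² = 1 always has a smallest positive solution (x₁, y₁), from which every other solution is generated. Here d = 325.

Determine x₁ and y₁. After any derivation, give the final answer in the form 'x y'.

649 36

d=325: √d = [18; 36] (ℓ=1, odd), read p_1/q_1
a_0=18:  p_0=18·1+0=18,  q_0=18·0+1=1
a_1=36:  p_1=36·18+1=649,  q_1=36·1+0=36
fundamental: x₁=649, y₁=36  (since 421201 − 325·1296 = 1)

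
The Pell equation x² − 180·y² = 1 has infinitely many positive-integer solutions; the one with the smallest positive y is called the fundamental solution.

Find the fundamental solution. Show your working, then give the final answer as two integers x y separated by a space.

d=180: √d = [13; 2,2,2,26] (ℓ=4, even), read p_3/q_3
a_0=13:  p_0=13·1+0=13,  q_0=13·0+1=1
…
a_2=2:  p_2=2·27+13=67,  q_2=2·2+1=5
a_3=2:  p_3=2·67+27=161,  q_3=2·5+2=12
(x₁, y₁) = (161, 12);  161² − 180·12² = 1 ✓

161 12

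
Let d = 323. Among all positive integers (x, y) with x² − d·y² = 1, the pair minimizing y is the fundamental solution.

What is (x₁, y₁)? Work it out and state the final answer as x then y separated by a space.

√323 → a₀=17, period (1,34); ℓ=2 even so k=1
i=0: a=17 ⇒ p=17, q=1
i=1: a=1 ⇒ p=18, q=1
→ (18, 1).  Check: 18²=324, 323·1²=323, difference 1.

18 1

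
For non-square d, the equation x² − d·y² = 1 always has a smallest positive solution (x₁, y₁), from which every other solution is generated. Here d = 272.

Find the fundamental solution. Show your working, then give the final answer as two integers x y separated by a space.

[16; 2,32] for √272; ℓ=2 ⇒ convergent index 1
k=0  a_k=16  p_k/q_k = 16/1
k=1  a_k=2  p_k/q_k = 33/2
→ (33, 2).  Check: 33²=1089, 272·2²=1088, difference 1.

33 2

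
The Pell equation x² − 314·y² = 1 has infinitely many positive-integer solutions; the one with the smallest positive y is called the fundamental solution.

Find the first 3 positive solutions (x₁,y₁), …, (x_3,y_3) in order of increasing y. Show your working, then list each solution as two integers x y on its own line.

d=314: √d = [17; 1,2,1,1,2,1,34] (ℓ=7, odd), read p_13/q_13
a_0=17:  p_0=17·1+0=17,  q_0=17·0+1=1
…
a_2=2:  p_2=2·18+17=53,  q_2=2·1+1=3
…
a_5=2:  p_5=2·124+71=319,  q_5=2·7+4=18
a_6=1:  p_6=1·319+124=443,  q_6=1·18+7=25
…
a_11=1:  p_11=1·62853+47029=109882,  q_11=1·3547+2654=6201
a_12=2:  p_12=2·109882+62853=282617,  q_12=2·6201+3547=15949
a_13=1:  p_13=1·282617+109882=392499,  q_13=1·15949+6201=22150
fundamental: x₁=392499, y₁=22150  (since 154055465001 − 314·490622500 = 1)
k=2:  x_2 = 392499·392499+314·22150·22150 = 308110930001,  y_2 = 392499·22150+22150·392499 = 17387705700
k=3:  x_3 = 392499·308110930001+314·22150·17387705700 = 241866463828532499,  y_3 = 392499·17387705700+22150·308110930001 = 13649314199066450

392499 22150
308110930001 17387705700
241866463828532499 13649314199066450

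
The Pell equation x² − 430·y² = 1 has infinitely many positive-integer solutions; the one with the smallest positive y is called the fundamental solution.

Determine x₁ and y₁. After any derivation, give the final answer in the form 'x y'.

[20; 1,2,1,3,1,…,2,1,40] for √430; ℓ=14 ⇒ convergent index 13
i=0: a=20 ⇒ p=20, q=1
i=1: a=1 ⇒ p=21, q=1
i=2: a=2 ⇒ p=62, q=3
i=3: a=1 ⇒ p=83, q=4
…
i=5: a=1 ⇒ p=394, q=19
i=6: a=6 ⇒ p=2675, q=129
i=7: a=8 ⇒ p=21794, q=1051
i=8: a=6 ⇒ p=133439, q=6435
i=9: a=1 ⇒ p=155233, q=7486
…
i=11: a=1 ⇒ p=754371, q=36379
i=12: a=2 ⇒ p=2107880, q=101651
i=13: a=1 ⇒ p=2862251, q=138030
fundamental: x₁=2862251, y₁=138030  (since 8192480787001 − 430·19052280900 = 1)

2862251 138030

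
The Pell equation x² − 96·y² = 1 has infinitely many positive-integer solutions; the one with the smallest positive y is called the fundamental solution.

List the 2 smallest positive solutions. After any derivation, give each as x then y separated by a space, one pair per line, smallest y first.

49 5
4801 490

d=96: √d = [9; 1,3,1,18] (ℓ=4, even), read p_3/q_3
i=0: a=9 ⇒ p=9, q=1
i=1: a=1 ⇒ p=10, q=1
i=2: a=3 ⇒ p=39, q=4
i=3: a=1 ⇒ p=49, q=5
(x₁, y₁) = (49, 5);  49² − 96·5² = 1 ✓
(x_2, y_2) = (49·49 + 96·5·5, 49·5 + 5·49) = (4801, 490)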